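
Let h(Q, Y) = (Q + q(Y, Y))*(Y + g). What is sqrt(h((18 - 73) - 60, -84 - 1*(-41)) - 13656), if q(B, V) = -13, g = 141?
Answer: 10*I*sqrt(262) ≈ 161.86*I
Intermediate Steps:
h(Q, Y) = (-13 + Q)*(141 + Y) (h(Q, Y) = (Q - 13)*(Y + 141) = (-13 + Q)*(141 + Y))
sqrt(h((18 - 73) - 60, -84 - 1*(-41)) - 13656) = sqrt((-1833 - 13*(-84 - 1*(-41)) + 141*((18 - 73) - 60) + ((18 - 73) - 60)*(-84 - 1*(-41))) - 13656) = sqrt((-1833 - 13*(-84 + 41) + 141*(-55 - 60) + (-55 - 60)*(-84 + 41)) - 13656) = sqrt((-1833 - 13*(-43) + 141*(-115) - 115*(-43)) - 13656) = sqrt((-1833 + 559 - 16215 + 4945) - 13656) = sqrt(-12544 - 13656) = sqrt(-26200) = 10*I*sqrt(262)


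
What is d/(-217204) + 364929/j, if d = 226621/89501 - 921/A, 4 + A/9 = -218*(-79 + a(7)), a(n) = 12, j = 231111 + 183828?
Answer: 14798327931823351655/16826518475265951816 ≈ 0.87947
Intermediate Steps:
j = 414939
A = 131418 (A = -36 + 9*(-218*(-79 + 12)) = -36 + 9*(-218*(-67)) = -36 + 9*14606 = -36 + 131454 = 131418)
d = 9899882719/3920680806 (d = 226621/89501 - 921/131418 = 226621*(1/89501) - 921*1/131418 = 226621/89501 - 307/43806 = 9899882719/3920680806 ≈ 2.5250)
d/(-217204) + 364929/j = (9899882719/3920680806)/(-217204) + 364929/414939 = (9899882719/3920680806)*(-1/217204) + 364929*(1/414939) = -9899882719/851587553786424 + 121643/138313 = 14798327931823351655/16826518475265951816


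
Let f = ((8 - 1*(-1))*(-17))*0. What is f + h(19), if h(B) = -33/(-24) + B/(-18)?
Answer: 23/72 ≈ 0.31944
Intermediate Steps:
f = 0 (f = ((8 + 1)*(-17))*0 = (9*(-17))*0 = -153*0 = 0)
h(B) = 11/8 - B/18 (h(B) = -33*(-1/24) + B*(-1/18) = 11/8 - B/18)
f + h(19) = 0 + (11/8 - 1/18*19) = 0 + (11/8 - 19/18) = 0 + 23/72 = 23/72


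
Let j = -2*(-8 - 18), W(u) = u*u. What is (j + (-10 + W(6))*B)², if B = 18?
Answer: 270400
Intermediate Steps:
W(u) = u²
j = 52 (j = -2*(-26) = 52)
(j + (-10 + W(6))*B)² = (52 + (-10 + 6²)*18)² = (52 + (-10 + 36)*18)² = (52 + 26*18)² = (52 + 468)² = 520² = 270400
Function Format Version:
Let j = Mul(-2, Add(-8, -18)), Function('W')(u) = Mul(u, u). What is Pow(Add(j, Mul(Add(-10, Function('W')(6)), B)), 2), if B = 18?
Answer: 270400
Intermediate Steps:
Function('W')(u) = Pow(u, 2)
j = 52 (j = Mul(-2, -26) = 52)
Pow(Add(j, Mul(Add(-10, Function('W')(6)), B)), 2) = Pow(Add(52, Mul(Add(-10, Pow(6, 2)), 18)), 2) = Pow(Add(52, Mul(Add(-10, 36), 18)), 2) = Pow(Add(52, Mul(26, 18)), 2) = Pow(Add(52, 468), 2) = Pow(520, 2) = 270400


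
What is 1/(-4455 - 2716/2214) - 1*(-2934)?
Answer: 14473547055/4933043 ≈ 2934.0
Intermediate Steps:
1/(-4455 - 2716/2214) - 1*(-2934) = 1/(-4455 - 2716*1/2214) + 2934 = 1/(-4455 - 1358/1107) + 2934 = 1/(-4933043/1107) + 2934 = -1107/4933043 + 2934 = 14473547055/4933043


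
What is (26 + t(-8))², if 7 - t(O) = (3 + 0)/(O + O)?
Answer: 281961/256 ≈ 1101.4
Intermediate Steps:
t(O) = 7 - 3/(2*O) (t(O) = 7 - (3 + 0)/(O + O) = 7 - 3/(2*O))
(26 + t(-8))² = (26 + (7 - 3/2/(-8)))² = (26 + (7 - 3/2*(-⅛)))² = (26 + (7 + 3/16))² = (26 + 115/16)² = (531/16)² = 281961/256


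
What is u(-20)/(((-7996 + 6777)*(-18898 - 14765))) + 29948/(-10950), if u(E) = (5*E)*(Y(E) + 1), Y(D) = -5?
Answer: -68273205542/24963078175 ≈ -2.7350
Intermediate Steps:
u(E) = -20*E (u(E) = (5*E)*(-5 + 1) = (5*E)*(-4) = -20*E)
u(-20)/(((-7996 + 6777)*(-18898 - 14765))) + 29948/(-10950) = (-20*(-20))/(((-7996 + 6777)*(-18898 - 14765))) + 29948/(-10950) = 400/((-1219*(-33663))) + 29948*(-1/10950) = 400/41035197 - 14974/5475 = -68273205542/24963078175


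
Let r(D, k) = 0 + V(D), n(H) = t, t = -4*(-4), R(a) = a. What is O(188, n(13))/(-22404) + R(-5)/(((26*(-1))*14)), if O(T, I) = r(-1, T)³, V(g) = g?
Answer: 7024/509691 ≈ 0.013781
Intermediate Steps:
t = 16
n(H) = 16
r(D, k) = D (r(D, k) = 0 + D = D)
O(T, I) = -1 (O(T, I) = (-1)³ = -1)
O(188, n(13))/(-22404) + R(-5)/(((26*(-1))*14)) = -1/(-22404) - 5/((26*(-1))*14) = -1*(-1/22404) - 5/((-26*14)) = 1/22404 - 5/(-364) = 1/22404 - 5*(-1/364) = 1/22404 + 5/364 = 7024/509691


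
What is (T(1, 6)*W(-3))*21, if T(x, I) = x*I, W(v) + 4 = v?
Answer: -882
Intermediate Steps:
W(v) = -4 + v
T(x, I) = I*x
(T(1, 6)*W(-3))*21 = ((6*1)*(-4 - 3))*21 = (6*(-7))*21 = -42*21 = -882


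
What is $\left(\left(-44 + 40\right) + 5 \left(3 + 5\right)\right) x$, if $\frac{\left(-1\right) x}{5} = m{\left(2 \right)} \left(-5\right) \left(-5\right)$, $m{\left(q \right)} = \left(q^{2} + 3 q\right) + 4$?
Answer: $-63000$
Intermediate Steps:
$m{\left(q \right)} = 4 + q^{2} + 3 q$
$x = -1750$ ($x = - 5 \left(4 + 2^{2} + 3 \cdot 2\right) \left(-5\right) \left(-5\right) = - 5 \left(4 + 4 + 6\right) \left(-5\right) \left(-5\right) = - 5 \cdot 14 \left(-5\right) \left(-5\right) = - 5 \left(\left(-70\right) \left(-5\right)\right) = \left(-5\right) 350 = -1750$)
$\left(\left(-44 + 40\right) + 5 \left(3 + 5\right)\right) x = \left(\left(-44 + 40\right) + 5 \left(3 + 5\right)\right) \left(-1750\right) = \left(-4 + 5 \cdot 8\right) \left(-1750\right) = \left(-4 + 40\right) \left(-1750\right) = 36 \left(-1750\right) = -63000$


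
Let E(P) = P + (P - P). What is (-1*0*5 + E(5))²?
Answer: 25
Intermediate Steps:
E(P) = P (E(P) = P + 0 = P)
(-1*0*5 + E(5))² = (-1*0*5 + 5)² = (0*5 + 5)² = (0 + 5)² = 5² = 25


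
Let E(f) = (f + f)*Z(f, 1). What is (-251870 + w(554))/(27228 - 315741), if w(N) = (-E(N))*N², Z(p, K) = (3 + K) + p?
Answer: 189755365694/288513 ≈ 6.5770e+5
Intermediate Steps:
Z(p, K) = 3 + K + p
E(f) = 2*f*(4 + f) (E(f) = (f + f)*(3 + 1 + f) = (2*f)*(4 + f) = 2*f*(4 + f))
w(N) = -2*N³*(4 + N) (w(N) = (-2*N*(4 + N))*N² = -2*N³*(4 + N))
(-251870 + w(554))/(27228 - 315741) = (-251870 + 2*554³*(-4 - 1*554))/(27228 - 315741) = (-251870 + 2*170031464*(-4 - 554))/(-288513) = (-251870 + 2*170031464*(-558))*(-1/288513) = (-251870 - 189755113824)*(-1/288513) = -189755365694*(-1/288513) = 189755365694/288513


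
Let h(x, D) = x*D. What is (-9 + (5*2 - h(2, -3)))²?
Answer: 49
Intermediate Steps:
h(x, D) = D*x
(-9 + (5*2 - h(2, -3)))² = (-9 + (5*2 - (-3)*2))² = (-9 + (10 - 1*(-6)))² = (-9 + (10 + 6))² = (-9 + 16)² = 7² = 49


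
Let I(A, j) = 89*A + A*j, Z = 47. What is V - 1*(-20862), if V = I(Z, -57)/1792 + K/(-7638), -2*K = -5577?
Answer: 1487244061/71288 ≈ 20862.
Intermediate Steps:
K = 5577/2 (K = -½*(-5577) = 5577/2 ≈ 2788.5)
V = 33805/71288 (V = (47*(89 - 57))/1792 + (5577/2)/(-7638) = (47*32)*(1/1792) + (5577/2)*(-1/7638) = 1504*(1/1792) - 1859/5092 = 47/56 - 1859/5092 = 33805/71288 ≈ 0.47420)
V - 1*(-20862) = 33805/71288 - 1*(-20862) = 33805/71288 + 20862 = 1487244061/71288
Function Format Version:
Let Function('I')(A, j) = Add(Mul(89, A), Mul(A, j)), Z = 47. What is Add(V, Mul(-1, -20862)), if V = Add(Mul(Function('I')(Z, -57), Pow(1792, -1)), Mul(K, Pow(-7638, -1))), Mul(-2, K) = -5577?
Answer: Rational(1487244061, 71288) ≈ 20862.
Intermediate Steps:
K = Rational(5577, 2) (K = Mul(Rational(-1, 2), -5577) = Rational(5577, 2) ≈ 2788.5)
V = Rational(33805, 71288) (V = Add(Mul(Mul(47, Add(89, -57)), Pow(1792, -1)), Mul(Rational(5577, 2), Pow(-7638, -1))) = Add(Mul(Mul(47, 32), Rational(1, 1792)), Mul(Rational(5577, 2), Rational(-1, 7638))) = Add(Mul(1504, Rational(1, 1792)), Rational(-1859, 5092)) = Add(Rational(47, 56), Rational(-1859, 5092)) = Rational(33805, 71288) ≈ 0.47420)
Add(V, Mul(-1, -20862)) = Add(Rational(33805, 71288), Mul(-1, -20862)) = Add(Rational(33805, 71288), 20862) = Rational(1487244061, 71288)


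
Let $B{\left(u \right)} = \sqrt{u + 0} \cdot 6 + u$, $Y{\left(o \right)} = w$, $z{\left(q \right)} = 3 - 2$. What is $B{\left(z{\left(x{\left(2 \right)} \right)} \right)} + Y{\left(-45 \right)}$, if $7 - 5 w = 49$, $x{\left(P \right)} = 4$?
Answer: $- \frac{7}{5} \approx -1.4$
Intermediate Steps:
$z{\left(q \right)} = 1$
$w = - \frac{42}{5}$ ($w = \frac{7}{5} - \frac{49}{5} = - \frac{42}{5} \approx -8.4$)
$Y{\left(o \right)} = - \frac{42}{5}$
$B{\left(u \right)} = u + 6 \sqrt{u}$ ($B{\left(u \right)} = \sqrt{u} 6 + u = 6 \sqrt{u} + u = u + 6 \sqrt{u}$)
$B{\left(z{\left(x{\left(2 \right)} \right)} \right)} + Y{\left(-45 \right)} = \left(1 + 6 \sqrt{1}\right) - \frac{42}{5} = \left(1 + 6 \cdot 1\right) - \frac{42}{5} = \left(1 + 6\right) - \frac{42}{5} = 7 - \frac{42}{5} = - \frac{7}{5}$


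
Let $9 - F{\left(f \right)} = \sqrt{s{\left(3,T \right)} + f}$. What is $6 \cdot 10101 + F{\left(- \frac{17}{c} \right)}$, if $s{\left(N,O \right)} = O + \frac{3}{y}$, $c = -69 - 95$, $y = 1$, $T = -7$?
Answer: $60615 - \frac{3 i \sqrt{2911}}{82} \approx 60615.0 - 1.9739 i$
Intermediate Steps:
$c = -164$ ($c = -69 - 95 = -164$)
$s{\left(N,O \right)} = 3 + O$ ($s{\left(N,O \right)} = O + \frac{3}{1} = O + 3 \cdot 1 = O + 3 = 3 + O$)
$F{\left(f \right)} = 9 - \sqrt{-4 + f}$ ($F{\left(f \right)} = 9 - \sqrt{\left(3 - 7\right) + f} = 9 - \sqrt{-4 + f}$)
$6 \cdot 10101 + F{\left(- \frac{17}{c} \right)} = 6 \cdot 10101 + \left(9 - \sqrt{-4 - \frac{17}{-164}}\right) = 60606 + \left(9 - \sqrt{-4 - - \frac{17}{164}}\right) = 60606 + \left(9 - \sqrt{-4 + \frac{17}{164}}\right) = 60606 + \left(9 - \sqrt{- \frac{639}{164}}\right) = 60606 + \left(9 - \frac{3 i \sqrt{2911}}{82}\right) = 60615 - \frac{3 i \sqrt{2911}}{82}$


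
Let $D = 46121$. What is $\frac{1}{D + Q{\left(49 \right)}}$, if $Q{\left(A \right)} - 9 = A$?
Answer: $\frac{1}{46179} \approx 2.1655 \cdot 10^{-5}$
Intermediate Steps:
$Q{\left(A \right)} = 9 + A$
$\frac{1}{D + Q{\left(49 \right)}} = \frac{1}{46121 + \left(9 + 49\right)} = \frac{1}{46121 + 58} = \frac{1}{46179}$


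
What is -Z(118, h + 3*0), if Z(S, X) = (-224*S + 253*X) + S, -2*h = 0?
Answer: 26314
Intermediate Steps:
h = 0 (h = -1/2*0 = 0)
Z(S, X) = -223*S + 253*X
-Z(118, h + 3*0) = -(-223*118 + 253*(0 + 3*0)) = -(-26314 + 253*(0 + 0)) = -(-26314 + 253*0) = -(-26314 + 0) = -1*(-26314) = 26314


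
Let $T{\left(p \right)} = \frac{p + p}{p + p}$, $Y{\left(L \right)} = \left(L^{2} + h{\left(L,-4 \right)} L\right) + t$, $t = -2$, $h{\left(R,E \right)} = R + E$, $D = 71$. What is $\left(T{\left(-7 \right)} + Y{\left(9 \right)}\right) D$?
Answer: $8875$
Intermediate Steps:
$h{\left(R,E \right)} = E + R$
$Y{\left(L \right)} = -2 + L^{2} + L \left(-4 + L\right)$ ($Y{\left(L \right)} = \left(L^{2} + \left(-4 + L\right) L\right) - 2 = \left(L^{2} + L \left(-4 + L\right)\right) - 2 = -2 + L^{2} + L \left(-4 + L\right)$)
$T{\left(p \right)} = 1$ ($T{\left(p \right)} = \frac{2 p}{2 p} = 2 p \frac{1}{2 p} = 1$)
$\left(T{\left(-7 \right)} + Y{\left(9 \right)}\right) D = \left(1 + \left(-2 + 9^{2} + 9 \left(-4 + 9\right)\right)\right) 71 = \left(1 + \left(-2 + 81 + 9 \cdot 5\right)\right) 71 = \left(1 + \left(-2 + 81 + 45\right)\right) 71 = \left(1 + 124\right) 71 = 125 \cdot 71 = 8875$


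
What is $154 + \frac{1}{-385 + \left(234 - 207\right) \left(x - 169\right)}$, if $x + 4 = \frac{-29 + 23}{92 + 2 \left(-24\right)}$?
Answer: $\frac{17142180}{111313} \approx 154.0$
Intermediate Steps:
$x = - \frac{91}{22}$ ($x = -4 + \frac{-29 + 23}{92 + 2 \left(-24\right)} = -4 - \frac{6}{92 - 48} = -4 - \frac{6}{44} = -4 - \frac{3}{22} = - \frac{91}{22} \approx -4.1364$)
$154 + \frac{1}{-385 + \left(234 - 207\right) \left(x - 169\right)} = 154 + \frac{1}{-385 + \left(234 - 207\right) \left(- \frac{91}{22} - 169\right)} = 154 + \frac{1}{-385 + 27 \left(- \frac{3809}{22}\right)} = 154 + \frac{1}{-385 - \frac{102843}{22}} = 154 + \frac{1}{- \frac{111313}{22}} = 154 - \frac{22}{111313} = \frac{17142180}{111313}$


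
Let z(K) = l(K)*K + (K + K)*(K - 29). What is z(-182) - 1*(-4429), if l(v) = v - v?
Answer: 81233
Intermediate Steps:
l(v) = 0
z(K) = 2*K*(-29 + K) (z(K) = 0*K + (K + K)*(K - 29) = 0 + (2*K)*(-29 + K) = 0 + 2*K*(-29 + K) = 2*K*(-29 + K))
z(-182) - 1*(-4429) = 2*(-182)*(-29 - 182) - 1*(-4429) = 2*(-182)*(-211) + 4429 = 76804 + 4429 = 81233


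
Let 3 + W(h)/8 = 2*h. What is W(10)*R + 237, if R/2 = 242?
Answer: 66061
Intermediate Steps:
W(h) = -24 + 16*h (W(h) = -24 + 8*(2*h) = -24 + 16*h)
R = 484 (R = 2*242 = 484)
W(10)*R + 237 = (-24 + 16*10)*484 + 237 = (-24 + 160)*484 + 237 = 136*484 + 237 = 65824 + 237 = 66061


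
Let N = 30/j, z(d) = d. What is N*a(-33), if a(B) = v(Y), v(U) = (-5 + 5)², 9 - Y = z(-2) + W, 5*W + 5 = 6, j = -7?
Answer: 0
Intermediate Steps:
W = ⅕ (W = -1 + (⅕)*6 = -1 + 6/5 = ⅕ ≈ 0.20000)
Y = 54/5 (Y = 9 - (-2 + ⅕) = 9 - 1*(-9/5) = 9 + 9/5 = 54/5 ≈ 10.800)
v(U) = 0 (v(U) = 0² = 0)
a(B) = 0
N = -30/7 (N = 30/(-7) = 30*(-⅐) = -30/7 ≈ -4.2857)
N*a(-33) = -30/7*0 = 0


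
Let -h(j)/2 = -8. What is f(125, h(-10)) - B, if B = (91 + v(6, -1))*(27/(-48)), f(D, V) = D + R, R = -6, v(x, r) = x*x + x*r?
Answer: 2993/16 ≈ 187.06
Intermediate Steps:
h(j) = 16 (h(j) = -2*(-8) = 16)
v(x, r) = x² + r*x
f(D, V) = -6 + D (f(D, V) = D - 6 = -6 + D)
B = -1089/16 (B = (91 + 6*(-1 + 6))*(27/(-48)) = (91 + 6*5)*(27*(-1/48)) = (91 + 30)*(-9/16) = 121*(-9/16) = -1089/16 ≈ -68.063)
f(125, h(-10)) - B = (-6 + 125) - 1*(-1089/16) = 119 + 1089/16 = 2993/16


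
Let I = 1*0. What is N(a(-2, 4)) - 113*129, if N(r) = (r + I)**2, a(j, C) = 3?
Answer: -14568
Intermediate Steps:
I = 0
N(r) = r**2 (N(r) = (r + 0)**2 = r**2)
N(a(-2, 4)) - 113*129 = 3**2 - 113*129 = 9 - 14577 = -14568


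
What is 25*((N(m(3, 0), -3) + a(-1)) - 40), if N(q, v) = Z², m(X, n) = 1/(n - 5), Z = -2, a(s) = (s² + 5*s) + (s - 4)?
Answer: -1125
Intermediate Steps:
a(s) = -4 + s² + 6*s (a(s) = (s² + 5*s) + (-4 + s) = -4 + s² + 6*s)
m(X, n) = 1/(-5 + n)
N(q, v) = 4 (N(q, v) = (-2)² = 4)
25*((N(m(3, 0), -3) + a(-1)) - 40) = 25*((4 + (-4 + (-1)² + 6*(-1))) - 40) = 25*((4 + (-4 + 1 - 6)) - 40) = 25*((4 - 9) - 40) = 25*(-5 - 40) = 25*(-45) = -1125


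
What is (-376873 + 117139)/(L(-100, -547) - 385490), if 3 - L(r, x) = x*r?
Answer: 86578/146729 ≈ 0.59005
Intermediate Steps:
L(r, x) = 3 - r*x (L(r, x) = 3 - x*r = 3 - r*x)
(-376873 + 117139)/(L(-100, -547) - 385490) = (-376873 + 117139)/((3 - 1*(-100)*(-547)) - 385490) = -259734/((3 - 54700) - 385490) = -259734/(-54697 - 385490) = -259734/(-440187) = -259734*(-1/440187) = 86578/146729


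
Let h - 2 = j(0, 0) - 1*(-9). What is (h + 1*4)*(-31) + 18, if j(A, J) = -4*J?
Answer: -447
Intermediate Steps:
h = 11 (h = 2 + (-4*0 - 1*(-9)) = 2 + (0 + 9) = 2 + 9 = 11)
(h + 1*4)*(-31) + 18 = (11 + 1*4)*(-31) + 18 = (11 + 4)*(-31) + 18 = 15*(-31) + 18 = -465 + 18 = -447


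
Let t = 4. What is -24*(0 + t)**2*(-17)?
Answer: 6528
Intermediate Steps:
-24*(0 + t)**2*(-17) = -24*(0 + 4)**2*(-17) = -24*4**2*(-17) = -24*16*(-17) = -384*(-17) = 6528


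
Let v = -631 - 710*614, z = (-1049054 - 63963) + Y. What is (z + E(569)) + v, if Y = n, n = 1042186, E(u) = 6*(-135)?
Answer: -508212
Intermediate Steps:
E(u) = -810
Y = 1042186
z = -70831 (z = (-1049054 - 63963) + 1042186 = -1113017 + 1042186 = -70831)
v = -436571 (v = -631 - 435940 = -436571)
(z + E(569)) + v = (-70831 - 810) - 436571 = -71641 - 436571 = -508212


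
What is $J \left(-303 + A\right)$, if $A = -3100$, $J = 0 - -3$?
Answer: $-10209$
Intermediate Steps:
$J = 3$ ($J = 0 + 3 = 3$)
$J \left(-303 + A\right) = 3 \left(-303 - 3100\right) = 3 \left(-3403\right) = -10209$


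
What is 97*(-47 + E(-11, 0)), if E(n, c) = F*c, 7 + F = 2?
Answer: -4559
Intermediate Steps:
F = -5 (F = -7 + 2 = -5)
E(n, c) = -5*c
97*(-47 + E(-11, 0)) = 97*(-47 - 5*0) = 97*(-47 + 0) = 97*(-47) = -4559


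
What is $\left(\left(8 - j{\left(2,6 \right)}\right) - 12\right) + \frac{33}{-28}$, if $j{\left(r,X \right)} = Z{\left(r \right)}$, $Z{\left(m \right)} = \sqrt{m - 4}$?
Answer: $- \frac{145}{28} - i \sqrt{2} \approx -5.1786 - 1.4142 i$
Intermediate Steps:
$Z{\left(m \right)} = \sqrt{-4 + m}$
$j{\left(r,X \right)} = \sqrt{-4 + r}$
$\left(\left(8 - j{\left(2,6 \right)}\right) - 12\right) + \frac{33}{-28} = \left(\left(8 - \sqrt{-4 + 2}\right) - 12\right) + \frac{33}{-28} = \left(\left(8 - \sqrt{-2}\right) - 12\right) + 33 \left(- \frac{1}{28}\right) = \left(\left(8 - i \sqrt{2}\right) - 12\right) - \frac{33}{28} = \left(-4 - i \sqrt{2}\right) - \frac{33}{28} = - \frac{145}{28} - i \sqrt{2}$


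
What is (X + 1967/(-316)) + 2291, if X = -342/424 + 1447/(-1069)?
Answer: 10216763824/4475903 ≈ 2282.6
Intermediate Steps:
X = -489563/226628 (X = -342*1/424 + 1447*(-1/1069) = -171/212 - 1447/1069 = -489563/226628 ≈ -2.1602)
(X + 1967/(-316)) + 2291 = (-489563/226628 + 1967/(-316)) + 2291 = (-489563/226628 + 1967*(-1/316)) + 2291 = (-489563/226628 - 1967/316) + 2291 = -37529949/4475903 + 2291 = 10216763824/4475903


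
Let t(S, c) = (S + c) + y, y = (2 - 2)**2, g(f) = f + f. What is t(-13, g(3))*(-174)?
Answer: 1218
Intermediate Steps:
g(f) = 2*f
y = 0 (y = 0**2 = 0)
t(S, c) = S + c (t(S, c) = (S + c) + 0 = S + c)
t(-13, g(3))*(-174) = (-13 + 2*3)*(-174) = (-13 + 6)*(-174) = -7*(-174) = 1218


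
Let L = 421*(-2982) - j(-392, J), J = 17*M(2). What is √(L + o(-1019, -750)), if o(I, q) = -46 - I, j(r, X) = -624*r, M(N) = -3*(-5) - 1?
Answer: 7*I*√30593 ≈ 1224.4*I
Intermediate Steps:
M(N) = 14 (M(N) = 15 - 1 = 14)
J = 238 (J = 17*14 = 238)
L = -1500030 (L = 421*(-2982) - (-624)*(-392) = -1255422 - 1*244608 = -1255422 - 244608 = -1500030)
√(L + o(-1019, -750)) = √(-1500030 + (-46 - 1*(-1019))) = √(-1500030 + (-46 + 1019)) = √(-1500030 + 973) = √(-1499057) = 7*I*√30593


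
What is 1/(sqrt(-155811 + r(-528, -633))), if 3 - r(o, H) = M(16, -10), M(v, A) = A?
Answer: -I*sqrt(155798)/155798 ≈ -0.0025335*I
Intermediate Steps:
r(o, H) = 13 (r(o, H) = 3 - 1*(-10) = 3 + 10 = 13)
1/(sqrt(-155811 + r(-528, -633))) = 1/(sqrt(-155811 + 13)) = 1/(sqrt(-155798)) = 1/(I*sqrt(155798)) = -I*sqrt(155798)/155798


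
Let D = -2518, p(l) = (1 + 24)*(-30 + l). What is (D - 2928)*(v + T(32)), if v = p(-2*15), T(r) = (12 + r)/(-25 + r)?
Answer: 8134768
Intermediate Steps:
p(l) = -750 + 25*l (p(l) = 25*(-30 + l) = -750 + 25*l)
T(r) = (12 + r)/(-25 + r)
v = -1500 (v = -750 + 25*(-2*15) = -750 + 25*(-30) = -750 - 750 = -1500)
(D - 2928)*(v + T(32)) = (-2518 - 2928)*(-1500 + (12 + 32)/(-25 + 32)) = -5446*(-1500 + 44/7) = -5446*(-10456/7) = 8134768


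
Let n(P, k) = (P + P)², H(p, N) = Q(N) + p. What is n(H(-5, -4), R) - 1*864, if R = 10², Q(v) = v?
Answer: -540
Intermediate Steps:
H(p, N) = N + p
R = 100
n(P, k) = 4*P² (n(P, k) = (2*P)² = 4*P²)
n(H(-5, -4), R) - 1*864 = 4*(-4 - 5)² - 1*864 = 4*(-9)² - 864 = 4*81 - 864 = 324 - 864 = -540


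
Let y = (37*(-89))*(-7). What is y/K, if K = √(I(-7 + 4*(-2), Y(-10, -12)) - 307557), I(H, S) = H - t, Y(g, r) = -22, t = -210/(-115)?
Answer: -23051*I*√18078506/2358066 ≈ -41.564*I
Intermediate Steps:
t = 42/23 (t = -210*(-1/115) = 42/23 ≈ 1.8261)
y = 23051 (y = -3293*(-7) = 23051)
I(H, S) = -42/23 + H (I(H, S) = H - 1*42/23 = H - 42/23 = -42/23 + H)
K = 3*I*√18078506/23 (K = √((-42/23 + (-7 + 4*(-2))) - 307557) = √((-42/23 + (-7 - 8)) - 307557) = √((-42/23 - 15) - 307557) = √(-387/23 - 307557) = √(-7074198/23) = 3*I*√18078506/23 ≈ 554.59*I)
y/K = 23051/((3*I*√18078506/23)) = 23051*(-I*√18078506/2358066) = -23051*I*√18078506/2358066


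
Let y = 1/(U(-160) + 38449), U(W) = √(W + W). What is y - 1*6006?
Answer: (-48048*√5 + 230924693*I)/(-38449*I + 8*√5) ≈ -6006.0 - 1.1176e-8*I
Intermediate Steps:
U(W) = √2*√W (U(W) = √(2*W) = √2*√W)
y = 1/(38449 + 8*I*√5) (y = 1/(√2*√(-160) + 38449) = 1/(√2*(4*I*√10) + 38449) = 1/(8*I*√5 + 38449) = 1/(38449 + 8*I*√5) ≈ 2.6008e-5 - 1.21e-8*I)
y - 1*6006 = (38449/1478325921 - 8*I*√5/1478325921) - 1*6006 = (38449/1478325921 - 8*I*√5/1478325921) - 6006 = -8878825443077/1478325921 - 8*I*√5/1478325921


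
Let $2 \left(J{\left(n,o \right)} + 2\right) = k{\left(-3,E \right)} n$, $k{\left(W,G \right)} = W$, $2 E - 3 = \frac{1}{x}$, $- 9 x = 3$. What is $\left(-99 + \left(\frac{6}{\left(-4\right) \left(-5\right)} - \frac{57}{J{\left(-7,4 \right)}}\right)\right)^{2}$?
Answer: $\frac{321090561}{28900} \approx 11110.0$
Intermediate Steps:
$x = - \frac{1}{3}$ ($x = \left(- \frac{1}{9}\right) 3 = - \frac{1}{3} \approx -0.33333$)
$E = 0$ ($E = \frac{3}{2} + \frac{1}{2 \left(- \frac{1}{3}\right)} = \frac{3}{2} + \frac{1}{2} \left(-3\right) = \frac{3}{2} - \frac{3}{2} = 0$)
$J{\left(n,o \right)} = -2 - \frac{3 n}{2}$ ($J{\left(n,o \right)} = -2 + \frac{\left(-3\right) n}{2} = -2 - \frac{3 n}{2}$)
$\left(-99 + \left(\frac{6}{\left(-4\right) \left(-5\right)} - \frac{57}{J{\left(-7,4 \right)}}\right)\right)^{2} = \left(-99 + \left(\frac{6}{\left(-4\right) \left(-5\right)} - \frac{57}{-2 - - \frac{21}{2}}\right)\right)^{2} = \left(-99 + \left(\frac{6}{20} - \frac{57}{-2 + \frac{21}{2}}\right)\right)^{2} = \left(-99 + \left(6 \cdot \frac{1}{20} - \frac{57}{\frac{17}{2}}\right)\right)^{2} = \left(-99 + \left(\frac{3}{10} - \frac{114}{17}\right)\right)^{2} = \left(-99 - \frac{1089}{170}\right)^{2} = \left(- \frac{17919}{170}\right)^{2} = \frac{321090561}{28900}$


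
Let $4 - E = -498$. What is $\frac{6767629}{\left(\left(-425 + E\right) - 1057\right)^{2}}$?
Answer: $\frac{6767629}{960400} \approx 7.0467$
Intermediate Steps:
$E = 502$ ($E = 4 - -498 = 4 + 498 = 502$)
$\frac{6767629}{\left(\left(-425 + E\right) - 1057\right)^{2}} = \frac{6767629}{\left(\left(-425 + 502\right) - 1057\right)^{2}} = \frac{6767629}{\left(77 - 1057\right)^{2}} = \frac{6767629}{\left(-980\right)^{2}} = \frac{6767629}{960400}$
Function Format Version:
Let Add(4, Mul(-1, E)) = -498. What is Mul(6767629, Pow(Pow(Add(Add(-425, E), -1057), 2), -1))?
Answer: Rational(6767629, 960400) ≈ 7.0467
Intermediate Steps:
E = 502 (E = Add(4, Mul(-1, -498)) = Add(4, 498) = 502)
Mul(6767629, Pow(Pow(Add(Add(-425, E), -1057), 2), -1)) = Mul(6767629, Pow(Pow(Add(Add(-425, 502), -1057), 2), -1)) = Mul(6767629, Pow(Pow(Add(77, -1057), 2), -1)) = Mul(6767629, Pow(Pow(-980, 2), -1)) = Mul(6767629, Pow(960400, -1)) = Mul(6767629, Rational(1, 960400)) = Rational(6767629, 960400)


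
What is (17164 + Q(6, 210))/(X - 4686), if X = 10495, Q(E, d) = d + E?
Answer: 17380/5809 ≈ 2.9919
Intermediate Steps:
Q(E, d) = E + d
(17164 + Q(6, 210))/(X - 4686) = (17164 + (6 + 210))/(10495 - 4686) = (17164 + 216)/5809 = 17380*(1/5809) = 17380/5809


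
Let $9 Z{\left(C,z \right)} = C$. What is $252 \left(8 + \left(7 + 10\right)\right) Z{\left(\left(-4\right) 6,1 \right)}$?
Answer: $-16800$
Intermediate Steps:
$Z{\left(C,z \right)} = \frac{C}{9}$
$252 \left(8 + \left(7 + 10\right)\right) Z{\left(\left(-4\right) 6,1 \right)} = 252 \left(8 + \left(7 + 10\right)\right) \frac{\left(-4\right) 6}{9} = 252 \left(8 + 17\right) \frac{1}{9} \left(-24\right) = 252 \cdot 25 \left(- \frac{8}{3}\right) = 252 \left(- \frac{200}{3}\right) = -16800$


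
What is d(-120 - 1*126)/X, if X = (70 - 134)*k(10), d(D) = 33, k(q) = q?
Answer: -33/640 ≈ -0.051562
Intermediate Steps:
X = -640 (X = (70 - 134)*10 = -64*10 = -640)
d(-120 - 1*126)/X = 33/(-640) = 33*(-1/640) = -33/640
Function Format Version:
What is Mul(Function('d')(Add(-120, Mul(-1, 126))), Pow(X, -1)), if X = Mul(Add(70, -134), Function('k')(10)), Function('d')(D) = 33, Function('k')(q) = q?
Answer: Rational(-33, 640) ≈ -0.051562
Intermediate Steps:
X = -640 (X = Mul(Add(70, -134), 10) = Mul(-64, 10) = -640)
Mul(Function('d')(Add(-120, Mul(-1, 126))), Pow(X, -1)) = Mul(33, Pow(-640, -1)) = Mul(33, Rational(-1, 640)) = Rational(-33, 640)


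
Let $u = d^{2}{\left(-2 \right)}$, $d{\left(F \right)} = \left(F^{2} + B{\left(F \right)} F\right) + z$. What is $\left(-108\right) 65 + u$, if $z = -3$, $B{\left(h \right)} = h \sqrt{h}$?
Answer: $-7051 + 8 i \sqrt{2} \approx -7051.0 + 11.314 i$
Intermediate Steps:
$B{\left(h \right)} = h^{\frac{3}{2}}$
$d{\left(F \right)} = -3 + F^{2} + F^{\frac{5}{2}}$ ($d{\left(F \right)} = \left(F^{2} + F^{\frac{3}{2}} F\right) - 3 = \left(F^{2} + F^{\frac{5}{2}}\right) - 3 = -3 + F^{2} + F^{\frac{5}{2}}$)
$u = \left(1 + 4 i \sqrt{2}\right)^{2}$ ($u = \left(-3 + \left(-2\right)^{2} + \left(-2\right)^{\frac{5}{2}}\right)^{2} = \left(-3 + 4 + 4 i \sqrt{2}\right)^{2} = \left(1 + 4 i \sqrt{2}\right)^{2} \approx -31.0 + 11.314 i$)
$\left(-108\right) 65 + u = \left(-108\right) 65 - \left(31 - 8 i \sqrt{2}\right) = -7020 - \left(31 - 8 i \sqrt{2}\right) = -7051 + 8 i \sqrt{2}$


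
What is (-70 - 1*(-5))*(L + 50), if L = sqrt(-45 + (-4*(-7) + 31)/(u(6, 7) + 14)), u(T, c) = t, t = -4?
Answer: -3250 - 13*I*sqrt(3910)/2 ≈ -3250.0 - 406.44*I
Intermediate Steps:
u(T, c) = -4
L = I*sqrt(3910)/10 (L = sqrt(-45 + (-4*(-7) + 31)/(-4 + 14)) = sqrt(-45 + (28 + 31)/10) = sqrt(-45 + 59*(1/10)) = sqrt(-45 + 59/10) = sqrt(-391/10) = I*sqrt(3910)/10 ≈ 6.253*I)
(-70 - 1*(-5))*(L + 50) = (-70 - 1*(-5))*(I*sqrt(3910)/10 + 50) = (-70 + 5)*(50 + I*sqrt(3910)/10) = -65*(50 + I*sqrt(3910)/10) = -3250 - 13*I*sqrt(3910)/2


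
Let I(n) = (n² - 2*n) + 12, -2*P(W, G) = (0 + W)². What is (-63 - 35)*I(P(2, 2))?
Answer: -1960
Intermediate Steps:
P(W, G) = -W²/2 (P(W, G) = -(0 + W)²/2 = -W²/2)
I(n) = 12 + n² - 2*n
(-63 - 35)*I(P(2, 2)) = (-63 - 35)*(12 + (-½*2²)² - (-1)*2²) = -98*(12 + (-½*4)² - (-1)*4) = -98*(12 + (-2)² - 2*(-2)) = -98*(12 + 4 + 4) = -98*20 = -1960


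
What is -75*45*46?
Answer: -155250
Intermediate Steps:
-75*45*46 = -3375*46 = -155250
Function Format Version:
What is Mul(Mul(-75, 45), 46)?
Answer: -155250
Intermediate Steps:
Mul(Mul(-75, 45), 46) = Mul(-3375, 46) = -155250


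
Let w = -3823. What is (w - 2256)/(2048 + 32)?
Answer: -6079/2080 ≈ -2.9226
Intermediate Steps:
(w - 2256)/(2048 + 32) = (-3823 - 2256)/(2048 + 32) = -6079/2080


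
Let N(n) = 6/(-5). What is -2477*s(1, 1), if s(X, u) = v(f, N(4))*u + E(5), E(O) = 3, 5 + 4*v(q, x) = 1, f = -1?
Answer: -4954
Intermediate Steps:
N(n) = -6/5 (N(n) = 6*(-1/5) = -6/5)
v(q, x) = -1 (v(q, x) = -5/4 + (1/4)*1 = -5/4 + 1/4 = -1)
s(X, u) = 3 - u (s(X, u) = -u + 3 = 3 - u)
-2477*s(1, 1) = -2477*(3 - 1*1) = -2477*(3 - 1) = -2477*2 = -4954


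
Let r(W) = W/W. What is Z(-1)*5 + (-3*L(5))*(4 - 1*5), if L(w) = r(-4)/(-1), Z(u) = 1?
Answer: 2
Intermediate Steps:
r(W) = 1
L(w) = -1 (L(w) = 1/(-1) = 1*(-1) = -1)
Z(-1)*5 + (-3*L(5))*(4 - 1*5) = 1*5 + (-3*(-1))*(4 - 1*5) = 5 + 3*(4 - 5) = 5 + 3*(-1) = 5 - 3 = 2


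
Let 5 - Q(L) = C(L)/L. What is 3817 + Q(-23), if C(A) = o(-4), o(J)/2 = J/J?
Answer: 87908/23 ≈ 3822.1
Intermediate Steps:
o(J) = 2 (o(J) = 2*(J/J) = 2*1 = 2)
C(A) = 2
Q(L) = 5 - 2/L
3817 + Q(-23) = 3817 + (5 - 2/(-23)) = 3817 + (5 - 2*(-1/23)) = 3817 + (5 + 2/23) = 3817 + 117/23 = 87908/23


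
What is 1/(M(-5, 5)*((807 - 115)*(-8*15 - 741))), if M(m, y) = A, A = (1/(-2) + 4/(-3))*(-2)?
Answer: -1/2184644 ≈ -4.5774e-7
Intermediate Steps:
A = 11/3 (A = (1*(-½) + 4*(-⅓))*(-2) = (-½ - 4/3)*(-2) = -11/6*(-2) = 11/3 ≈ 3.6667)
M(m, y) = 11/3
1/(M(-5, 5)*((807 - 115)*(-8*15 - 741))) = 1/(11*((807 - 115)*(-8*15 - 741))/3) = 1/(11*(692*(-120 - 741))/3) = 1/(11*(692*(-861))/3) = 1/((11/3)*(-595812)) = 1/(-2184644) = -1/2184644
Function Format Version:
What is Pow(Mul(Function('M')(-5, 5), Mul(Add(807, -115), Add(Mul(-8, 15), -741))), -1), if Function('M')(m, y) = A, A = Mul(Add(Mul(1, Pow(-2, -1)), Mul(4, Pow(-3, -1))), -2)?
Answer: Rational(-1, 2184644) ≈ -4.5774e-7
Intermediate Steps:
A = Rational(11, 3) (A = Mul(Add(Mul(1, Rational(-1, 2)), Mul(4, Rational(-1, 3))), -2) = Mul(Add(Rational(-1, 2), Rational(-4, 3)), -2) = Mul(Rational(-11, 6), -2) = Rational(11, 3) ≈ 3.6667)
Function('M')(m, y) = Rational(11, 3)
Pow(Mul(Function('M')(-5, 5), Mul(Add(807, -115), Add(Mul(-8, 15), -741))), -1) = Pow(Mul(Rational(11, 3), Mul(Add(807, -115), Add(Mul(-8, 15), -741))), -1) = Pow(Mul(Rational(11, 3), Mul(692, Add(-120, -741))), -1) = Pow(Mul(Rational(11, 3), Mul(692, -861)), -1) = Pow(Mul(Rational(11, 3), -595812), -1) = Pow(-2184644, -1) = Rational(-1, 2184644)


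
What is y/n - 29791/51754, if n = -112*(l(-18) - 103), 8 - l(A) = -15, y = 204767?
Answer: 5165291979/231857920 ≈ 22.278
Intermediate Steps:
l(A) = 23 (l(A) = 8 - 1*(-15) = 8 + 15 = 23)
n = 8960 (n = -112*(23 - 103) = -112*(-80) = 8960)
y/n - 29791/51754 = 204767/8960 - 29791/51754 = 5165291979/231857920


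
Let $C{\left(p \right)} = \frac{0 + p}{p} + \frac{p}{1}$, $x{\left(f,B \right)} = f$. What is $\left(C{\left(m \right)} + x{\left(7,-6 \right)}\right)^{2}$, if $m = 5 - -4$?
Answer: $289$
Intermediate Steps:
$m = 9$ ($m = 5 + 4 = 9$)
$C{\left(p \right)} = 1 + p$ ($C{\left(p \right)} = \frac{p}{p} + p 1 = 1 + p$)
$\left(C{\left(m \right)} + x{\left(7,-6 \right)}\right)^{2} = \left(\left(1 + 9\right) + 7\right)^{2} = \left(10 + 7\right)^{2} = 17^{2} = 289$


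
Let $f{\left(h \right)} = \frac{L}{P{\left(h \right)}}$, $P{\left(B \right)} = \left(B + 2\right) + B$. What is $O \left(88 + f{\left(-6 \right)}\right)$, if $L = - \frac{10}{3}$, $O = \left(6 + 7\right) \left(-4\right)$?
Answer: $- \frac{13780}{3} \approx -4593.3$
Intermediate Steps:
$O = -52$ ($O = 13 \left(-4\right) = -52$)
$P{\left(B \right)} = 2 + 2 B$ ($P{\left(B \right)} = \left(2 + B\right) + B = 2 + 2 B$)
$L = - \frac{10}{3}$ ($L = \left(-10\right) \frac{1}{3} = - \frac{10}{3} \approx -3.3333$)
$f{\left(h \right)} = - \frac{10}{3 \left(2 + 2 h\right)}$
$O \left(88 + f{\left(-6 \right)}\right) = - 52 \left(88 - \frac{5}{3 + 3 \left(-6\right)}\right) = - 52 \left(88 - \frac{5}{3 - 18}\right) = - 52 \left(88 - \frac{5}{-15}\right) = - 52 \left(88 - - \frac{1}{3}\right) = - 52 \left(88 + \frac{1}{3}\right) = \left(-52\right) \frac{265}{3} = - \frac{13780}{3}$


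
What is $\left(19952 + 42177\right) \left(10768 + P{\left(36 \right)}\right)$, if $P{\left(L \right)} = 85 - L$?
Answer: $672049393$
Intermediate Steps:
$\left(19952 + 42177\right) \left(10768 + P{\left(36 \right)}\right) = \left(19952 + 42177\right) \left(10768 + \left(85 - 36\right)\right) = 62129 \left(10768 + \left(85 - 36\right)\right) = 62129 \left(10768 + 49\right) = 62129 \cdot 10817 = 672049393$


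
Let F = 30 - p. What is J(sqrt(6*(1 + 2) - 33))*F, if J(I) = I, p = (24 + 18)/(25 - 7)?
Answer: 83*I*sqrt(15)/3 ≈ 107.15*I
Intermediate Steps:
p = 7/3 (p = 42/18 = 42*(1/18) = 7/3 ≈ 2.3333)
F = 83/3 (F = 30 - 1*7/3 = 30 - 7/3 = 83/3 ≈ 27.667)
J(sqrt(6*(1 + 2) - 33))*F = sqrt(6*(1 + 2) - 33)*(83/3) = sqrt(6*3 - 33)*(83/3) = sqrt(18 - 33)*(83/3) = sqrt(-15)*(83/3) = (I*sqrt(15))*(83/3) = 83*I*sqrt(15)/3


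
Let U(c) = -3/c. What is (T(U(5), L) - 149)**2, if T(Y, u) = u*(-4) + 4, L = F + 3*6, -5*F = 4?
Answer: 1142761/25 ≈ 45710.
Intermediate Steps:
F = -4/5 (F = -1/5*4 = -4/5 ≈ -0.80000)
L = 86/5 (L = -4/5 + 3*6 = -4/5 + 18 = 86/5 ≈ 17.200)
T(Y, u) = 4 - 4*u (T(Y, u) = -4*u + 4 = 4 - 4*u)
(T(U(5), L) - 149)**2 = ((4 - 4*86/5) - 149)**2 = ((4 - 344/5) - 149)**2 = (-324/5 - 149)**2 = (-1069/5)**2 = 1142761/25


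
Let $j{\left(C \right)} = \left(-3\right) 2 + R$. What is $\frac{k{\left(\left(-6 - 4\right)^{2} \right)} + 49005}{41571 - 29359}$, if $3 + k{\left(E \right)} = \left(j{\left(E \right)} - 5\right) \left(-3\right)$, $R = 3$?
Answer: $\frac{24513}{6106} \approx 4.0146$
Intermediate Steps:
$j{\left(C \right)} = -3$ ($j{\left(C \right)} = \left(-3\right) 2 + 3 = -6 + 3 = -3$)
$k{\left(E \right)} = 21$ ($k{\left(E \right)} = -3 + \left(-3 - 5\right) \left(-3\right) = -3 - -24 = -3 + 24 = 21$)
$\frac{k{\left(\left(-6 - 4\right)^{2} \right)} + 49005}{41571 - 29359} = \frac{21 + 49005}{41571 - 29359} = \frac{49026}{12212} = 49026 \cdot \frac{1}{12212} = \frac{24513}{6106}$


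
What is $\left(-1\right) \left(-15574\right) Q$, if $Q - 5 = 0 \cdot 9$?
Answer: $77870$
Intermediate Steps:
$Q = 5$ ($Q = 5 + 0 \cdot 9 = 5 + 0 = 5$)
$\left(-1\right) \left(-15574\right) Q = \left(-1\right) \left(-15574\right) 5 = 15574 \cdot 5 = 77870$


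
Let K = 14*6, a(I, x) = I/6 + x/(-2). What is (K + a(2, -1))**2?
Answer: 259081/36 ≈ 7196.7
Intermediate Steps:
a(I, x) = -x/2 + I/6 (a(I, x) = I*(1/6) + x*(-1/2) = I/6 - x/2 = -x/2 + I/6)
K = 84
(K + a(2, -1))**2 = (84 + (-1/2*(-1) + (1/6)*2))**2 = (84 + (1/2 + 1/3))**2 = (84 + 5/6)**2 = (509/6)**2 = 259081/36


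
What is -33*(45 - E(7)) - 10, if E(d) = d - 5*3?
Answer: -1759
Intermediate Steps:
E(d) = -15 + d (E(d) = d - 15 = -15 + d)
-33*(45 - E(7)) - 10 = -33*(45 - (-15 + 7)) - 10 = -33*(45 - 1*(-8)) - 10 = -33*(45 + 8) - 10 = -33*53 - 10 = -1749 - 10 = -1759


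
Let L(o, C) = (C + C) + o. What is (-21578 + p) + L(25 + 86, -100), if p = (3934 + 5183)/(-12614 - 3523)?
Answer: -38849944/1793 ≈ -21668.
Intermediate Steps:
p = -1013/1793 (p = 9117/(-16137) = 9117*(-1/16137) = -1013/1793 ≈ -0.56497)
L(o, C) = o + 2*C (L(o, C) = 2*C + o = o + 2*C)
(-21578 + p) + L(25 + 86, -100) = (-21578 - 1013/1793) + ((25 + 86) + 2*(-100)) = -38690367/1793 + (111 - 200) = -38690367/1793 - 89 = -38849944/1793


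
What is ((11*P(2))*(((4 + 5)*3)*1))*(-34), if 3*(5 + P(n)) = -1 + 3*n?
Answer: 33660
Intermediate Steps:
P(n) = -16/3 + n (P(n) = -5 + (-1 + 3*n)/3 = -5 + (-⅓ + n) = -16/3 + n)
((11*P(2))*(((4 + 5)*3)*1))*(-34) = ((11*(-16/3 + 2))*(((4 + 5)*3)*1))*(-34) = ((11*(-10/3))*((9*3)*1))*(-34) = -990*(-34) = 33660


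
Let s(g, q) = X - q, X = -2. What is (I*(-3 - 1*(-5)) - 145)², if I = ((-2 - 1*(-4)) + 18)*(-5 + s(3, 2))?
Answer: 255025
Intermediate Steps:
s(g, q) = -2 - q
I = -180 (I = ((-2 - 1*(-4)) + 18)*(-5 + (-2 - 1*2)) = ((-2 + 4) + 18)*(-5 + (-2 - 2)) = (2 + 18)*(-5 - 4) = 20*(-9) = -180)
(I*(-3 - 1*(-5)) - 145)² = (-180*(-3 - 1*(-5)) - 145)² = (-180*(-3 + 5) - 145)² = (-180*2 - 145)² = (-360 - 145)² = (-505)² = 255025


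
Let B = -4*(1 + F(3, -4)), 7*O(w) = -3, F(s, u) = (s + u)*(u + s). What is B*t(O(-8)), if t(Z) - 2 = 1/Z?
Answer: 8/3 ≈ 2.6667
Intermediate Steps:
F(s, u) = (s + u)**2 (F(s, u) = (s + u)*(s + u) = (s + u)**2)
O(w) = -3/7 (O(w) = (1/7)*(-3) = -3/7)
t(Z) = 2 + 1/Z
B = -8 (B = -4*(1 + (3 - 4)**2) = -4*(1 + (-1)**2) = -4*(1 + 1) = -4*2 = -8)
B*t(O(-8)) = -8*(2 + 1/(-3/7)) = -8*(2 - 7/3) = -8*(-1/3) = 8/3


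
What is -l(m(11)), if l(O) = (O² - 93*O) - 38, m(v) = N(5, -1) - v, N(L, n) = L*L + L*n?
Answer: 794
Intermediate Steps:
N(L, n) = L² + L*n
m(v) = 20 - v (m(v) = 5*(5 - 1) - v = 5*4 - v = 20 - v)
l(O) = -38 + O² - 93*O
-l(m(11)) = -(-38 + (20 - 1*11)² - 93*(20 - 1*11)) = -(-38 + (20 - 11)² - 93*(20 - 11)) = -(-38 + 9² - 93*9) = -(-38 + 81 - 837) = -1*(-794) = 794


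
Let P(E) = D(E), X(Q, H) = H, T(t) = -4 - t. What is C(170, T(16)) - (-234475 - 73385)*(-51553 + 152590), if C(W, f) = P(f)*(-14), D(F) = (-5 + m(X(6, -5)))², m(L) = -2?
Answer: 31105250134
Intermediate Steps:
D(F) = 49 (D(F) = (-5 - 2)² = (-7)² = 49)
P(E) = 49
C(W, f) = -686 (C(W, f) = 49*(-14) = -686)
C(170, T(16)) - (-234475 - 73385)*(-51553 + 152590) = -686 - (-234475 - 73385)*(-51553 + 152590) = -686 - (-307860)*101037 = -686 - 1*(-31105250820) = -686 + 31105250820 = 31105250134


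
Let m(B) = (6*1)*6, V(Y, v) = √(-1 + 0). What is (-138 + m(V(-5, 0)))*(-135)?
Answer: 13770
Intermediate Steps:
V(Y, v) = I (V(Y, v) = √(-1) = I)
m(B) = 36 (m(B) = 6*6 = 36)
(-138 + m(V(-5, 0)))*(-135) = (-138 + 36)*(-135) = -102*(-135) = 13770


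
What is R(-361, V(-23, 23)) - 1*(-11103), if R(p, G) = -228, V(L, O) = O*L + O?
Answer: 10875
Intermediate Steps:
V(L, O) = O + L*O (V(L, O) = L*O + O = O + L*O)
R(-361, V(-23, 23)) - 1*(-11103) = -228 - 1*(-11103) = -228 + 11103 = 10875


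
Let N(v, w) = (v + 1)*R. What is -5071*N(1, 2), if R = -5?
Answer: 50710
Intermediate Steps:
N(v, w) = -5 - 5*v (N(v, w) = (v + 1)*(-5) = (1 + v)*(-5) = -5 - 5*v)
-5071*N(1, 2) = -5071*(-5 - 5*1) = -5071*(-5 - 5) = -5071*(-10) = 50710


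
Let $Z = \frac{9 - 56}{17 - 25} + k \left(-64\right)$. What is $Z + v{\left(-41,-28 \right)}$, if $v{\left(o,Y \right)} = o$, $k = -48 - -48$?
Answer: $- \frac{281}{8} \approx -35.125$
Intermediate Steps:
$k = 0$ ($k = -48 + 48 = 0$)
$Z = \frac{47}{8}$ ($Z = \frac{9 - 56}{17 - 25} + 0 \left(-64\right) = - \frac{47}{-8} + 0 = \left(-47\right) \left(- \frac{1}{8}\right) + 0 = \frac{47}{8} + 0 = \frac{47}{8} \approx 5.875$)
$Z + v{\left(-41,-28 \right)} = \frac{47}{8} - 41 = - \frac{281}{8}$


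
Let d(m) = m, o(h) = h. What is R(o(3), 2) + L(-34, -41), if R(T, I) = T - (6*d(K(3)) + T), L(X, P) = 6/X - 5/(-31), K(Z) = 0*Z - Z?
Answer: 9478/527 ≈ 17.985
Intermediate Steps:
K(Z) = -Z (K(Z) = 0 - Z = -Z)
L(X, P) = 5/31 + 6/X (L(X, P) = 6/X - 5*(-1/31) = 6/X + 5/31 = 5/31 + 6/X)
R(T, I) = 18 (R(T, I) = T - (6*(-1*3) + T) = T - (6*(-3) + T) = T - (-18 + T) = T + (18 - T) = 18)
R(o(3), 2) + L(-34, -41) = 18 + (5/31 + 6/(-34)) = 18 + (5/31 + 6*(-1/34)) = 18 + (5/31 - 3/17) = 18 - 8/527 = 9478/527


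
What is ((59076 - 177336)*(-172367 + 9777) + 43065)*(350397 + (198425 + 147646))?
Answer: 13391642453905620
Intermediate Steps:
((59076 - 177336)*(-172367 + 9777) + 43065)*(350397 + (198425 + 147646)) = (-118260*(-162590) + 43065)*(350397 + 346071) = (19227893400 + 43065)*696468 = 19227936465*696468 = 13391642453905620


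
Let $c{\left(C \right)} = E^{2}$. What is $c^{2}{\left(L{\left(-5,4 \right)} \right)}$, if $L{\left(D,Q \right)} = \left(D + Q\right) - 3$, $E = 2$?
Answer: $16$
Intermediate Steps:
$L{\left(D,Q \right)} = -3 + D + Q$
$c{\left(C \right)} = 4$ ($c{\left(C \right)} = 2^{2} = 4$)
$c^{2}{\left(L{\left(-5,4 \right)} \right)} = 4^{2} = 16$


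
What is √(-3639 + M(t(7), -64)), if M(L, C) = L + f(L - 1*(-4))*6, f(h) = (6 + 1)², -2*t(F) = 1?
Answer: I*√13382/2 ≈ 57.84*I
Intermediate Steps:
t(F) = -½ (t(F) = -½*1 = -½)
f(h) = 49 (f(h) = 7² = 49)
M(L, C) = 294 + L (M(L, C) = L + 49*6 = L + 294 = 294 + L)
√(-3639 + M(t(7), -64)) = √(-3639 + (294 - ½)) = √(-3639 + 587/2) = √(-6691/2) = I*√13382/2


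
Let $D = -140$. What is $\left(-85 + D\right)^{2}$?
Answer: $50625$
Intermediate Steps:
$\left(-85 + D\right)^{2} = \left(-85 - 140\right)^{2} = \left(-225\right)^{2} = 50625$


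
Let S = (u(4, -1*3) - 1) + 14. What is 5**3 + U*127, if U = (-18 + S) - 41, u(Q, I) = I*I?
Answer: -4574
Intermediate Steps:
u(Q, I) = I**2
S = 22 (S = ((-1*3)**2 - 1) + 14 = ((-3)**2 - 1) + 14 = (9 - 1) + 14 = 8 + 14 = 22)
U = -37 (U = (-18 + 22) - 41 = 4 - 41 = -37)
5**3 + U*127 = 5**3 - 37*127 = 125 - 4699 = -4574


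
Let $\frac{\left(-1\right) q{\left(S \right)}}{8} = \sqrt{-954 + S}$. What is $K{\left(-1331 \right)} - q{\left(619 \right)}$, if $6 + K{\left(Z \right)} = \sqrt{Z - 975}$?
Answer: $-6 + i \sqrt{2306} + 8 i \sqrt{335} \approx -6.0 + 194.44 i$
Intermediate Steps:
$q{\left(S \right)} = - 8 \sqrt{-954 + S}$
$K{\left(Z \right)} = -6 + \sqrt{-975 + Z}$ ($K{\left(Z \right)} = -6 + \sqrt{Z - 975} = -6 + \sqrt{-975 + Z}$)
$K{\left(-1331 \right)} - q{\left(619 \right)} = \left(-6 + \sqrt{-975 - 1331}\right) - - 8 \sqrt{-954 + 619} = \left(-6 + \sqrt{-2306}\right) - - 8 \sqrt{-335} = \left(-6 + i \sqrt{2306}\right) - - 8 i \sqrt{335} = \left(-6 + i \sqrt{2306}\right) + 8 i \sqrt{335} = -6 + i \sqrt{2306} + 8 i \sqrt{335}$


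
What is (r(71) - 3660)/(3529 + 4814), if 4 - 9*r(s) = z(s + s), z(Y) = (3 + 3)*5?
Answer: -32966/75087 ≈ -0.43904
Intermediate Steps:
z(Y) = 30 (z(Y) = 6*5 = 30)
r(s) = -26/9 (r(s) = 4/9 - 1/9*30 = 4/9 - 10/3 = -26/9)
(r(71) - 3660)/(3529 + 4814) = (-26/9 - 3660)/(3529 + 4814) = -32966/9/8343 = -32966/9*1/8343 = -32966/75087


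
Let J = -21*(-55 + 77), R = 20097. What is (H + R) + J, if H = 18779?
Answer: 38414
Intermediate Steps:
J = -462 (J = -21*22 = -462)
(H + R) + J = (18779 + 20097) - 462 = 38876 - 462 = 38414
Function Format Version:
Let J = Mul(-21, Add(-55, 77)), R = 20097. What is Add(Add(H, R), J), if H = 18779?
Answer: 38414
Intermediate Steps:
J = -462 (J = Mul(-21, 22) = -462)
Add(Add(H, R), J) = Add(Add(18779, 20097), -462) = Add(38876, -462) = 38414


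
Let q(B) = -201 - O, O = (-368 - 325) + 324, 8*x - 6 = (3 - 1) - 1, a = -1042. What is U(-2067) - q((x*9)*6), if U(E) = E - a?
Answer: -1193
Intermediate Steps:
x = 7/8 (x = 3/4 + ((3 - 1) - 1)/8 = 3/4 + (2 - 1)/8 = 3/4 + (1/8)*1 = 3/4 + 1/8 = 7/8 ≈ 0.87500)
O = -369 (O = -693 + 324 = -369)
q(B) = 168 (q(B) = -201 - 1*(-369) = -201 + 369 = 168)
U(E) = 1042 + E (U(E) = E - 1*(-1042) = E + 1042 = 1042 + E)
U(-2067) - q((x*9)*6) = (1042 - 2067) - 1*168 = -1025 - 168 = -1193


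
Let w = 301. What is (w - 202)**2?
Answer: 9801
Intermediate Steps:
(w - 202)**2 = (301 - 202)**2 = 99**2 = 9801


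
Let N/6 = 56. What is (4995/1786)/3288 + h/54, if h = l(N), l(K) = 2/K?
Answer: 266599/277469388 ≈ 0.00096082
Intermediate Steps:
N = 336 (N = 6*56 = 336)
h = 1/168 (h = 2/336 = 2*(1/336) = 1/168 ≈ 0.0059524)
(4995/1786)/3288 + h/54 = (4995/1786)/3288 + (1/168)/54 = (4995*(1/1786))*(1/3288) + (1/168)*(1/54) = (4995/1786)*(1/3288) + 1/9072 = 1665/1957456 + 1/9072 = 266599/277469388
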